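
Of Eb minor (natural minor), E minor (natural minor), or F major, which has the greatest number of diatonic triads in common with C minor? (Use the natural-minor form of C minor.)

F major

Triads of C minor (natural minor): C minor (i), D diminished (ii°), Eb major (III), F minor (iv), G minor (v), Ab major (VI), Bb major (VII).
Eb minor (natural minor) shares 0: none.
E minor (natural minor) shares 0: none.
F major shares 2: Gm, Bb.
The most common triads (2) are shared with F major.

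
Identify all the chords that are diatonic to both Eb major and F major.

Triads in Eb major: Eb (I), Fm (ii), Gm (iii), Ab (IV), Bb (V), Cm (vi), Ddim (vii°).
Triads in F major: F (I), Gm (ii), Am (iii), Bb (IV), C (V), Dm (vi), Edim (vii°).
Shared triads with their functions: Gm (iii in Eb major, ii in F major); Bb (V in Eb major, IV in F major).

Gm, Bb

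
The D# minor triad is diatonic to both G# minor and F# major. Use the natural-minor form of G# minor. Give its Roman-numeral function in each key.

The scale of G# minor (natural minor) is G# A# B C# D# E F#; D# is degree 5, and the triad built there (D#-F#-A#) is minor, so it is v.
The scale of F# major is F# G# A# B C# D# E#; D# is degree 6, and the triad built there (D#-F#-A#) is minor, so it is vi.

v in G# minor; vi in F# major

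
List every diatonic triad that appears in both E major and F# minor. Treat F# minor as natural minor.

E, F#m, A, C#m

Triads in E major: E (I), F#m (ii), G#m (iii), A (IV), B (V), C#m (vi), D#dim (vii°).
Triads in F# minor (natural minor): F#m (i), G#dim (ii°), A (III), Bm (iv), C#m (v), D (VI), E (VII).
Shared triads with their functions: E (I in E major, VII in F# minor); F#m (ii in E major, i in F# minor); A (IV in E major, III in F# minor); C#m (vi in E major, v in F# minor).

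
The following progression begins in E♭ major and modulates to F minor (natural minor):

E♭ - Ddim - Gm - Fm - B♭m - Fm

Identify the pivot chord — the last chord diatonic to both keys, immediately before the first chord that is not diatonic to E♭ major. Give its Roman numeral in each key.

Fm — ii in E♭ major, i in F minor

Chords diatonic to E♭ major: E♭, Fm, Gm, A♭, B♭, Cm, Ddim.
Reading the progression, the first chord not in that set is B♭m, so the modulation leaves E♭ major there.
The chord immediately before B♭m is Fm, which is diatonic to both keys: ii in E♭ major and i in F minor.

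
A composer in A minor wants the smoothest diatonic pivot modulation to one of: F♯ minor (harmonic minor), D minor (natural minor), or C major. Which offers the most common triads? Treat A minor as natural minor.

Triads of A minor (natural minor): A minor (i), B diminished (ii°), C major (III), D minor (iv), E minor (v), F major (VI), G major (VII).
F♯ minor (harmonic minor) shares 0: none.
D minor (natural minor) shares 4: Am, C, Dm, F.
C major shares 7: Am, Bdim, C, Dm, Em, F, G.
The most common triads (7) are shared with C major.

C major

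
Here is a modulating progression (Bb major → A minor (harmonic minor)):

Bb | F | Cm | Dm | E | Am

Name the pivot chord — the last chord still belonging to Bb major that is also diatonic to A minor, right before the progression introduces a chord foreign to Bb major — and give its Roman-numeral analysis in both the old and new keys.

Dm — iii in Bb major, iv in A minor

Chords diatonic to Bb major: Bb, Cm, Dm, Eb, F, Gm, Adim.
Reading the progression, the first chord not in that set is E, so the modulation leaves Bb major there.
The chord immediately before E is Dm, which is diatonic to both keys: iii in Bb major and iv in A minor.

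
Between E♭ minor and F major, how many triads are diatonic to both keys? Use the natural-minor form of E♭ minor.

0

Diatonic triads of E♭ minor (natural minor): E♭m (i), Fdim (ii°), G♭ (III), A♭m (iv), B♭m (v), C♭ (VI), D♭ (VII).
Diatonic triads of F major: F (I), Gm (ii), Am (iii), B♭ (IV), C (V), Dm (vi), Edim (vii°).
No triad has the same root and quality in both keys.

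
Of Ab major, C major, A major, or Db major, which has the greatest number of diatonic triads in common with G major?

Triads of G major: G (I), Am (ii), Bm (iii), C (IV), D (V), Em (vi), F#dim (vii°).
Ab major shares 0: none.
C major shares 4: G, Am, C, Em.
A major shares 2: Bm, D.
Db major shares 0: none.
The most common triads (4) are shared with C major.

C major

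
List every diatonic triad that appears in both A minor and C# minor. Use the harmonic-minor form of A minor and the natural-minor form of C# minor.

E

Triads in A minor (harmonic minor): Am (i), Bdim (ii°), Caug (III+), Dm (iv), E (V), F (VI), G#dim (vii°).
Triads in C# minor (natural minor): C#m (i), D#dim (ii°), E (III), F#m (iv), G#m (v), A (VI), B (VII).
Shared triads with their functions: E (V in A minor, III in C# minor).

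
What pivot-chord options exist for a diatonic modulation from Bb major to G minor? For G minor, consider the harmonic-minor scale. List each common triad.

Cm, Eb, Gm, Adim

Triads in Bb major: Bb (I), Cm (ii), Dm (iii), Eb (IV), F (V), Gm (vi), Adim (vii°).
Triads in G minor (harmonic minor): Gm (i), Adim (ii°), Bbaug (III+), Cm (iv), D (V), Eb (VI), F#dim (vii°).
Shared triads with their functions: Cm (ii in Bb major, iv in G minor); Eb (IV in Bb major, VI in G minor); Gm (vi in Bb major, i in G minor); Adim (vii° in Bb major, ii° in G minor).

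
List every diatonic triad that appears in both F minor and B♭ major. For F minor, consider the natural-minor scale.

Cm, E♭

Triads in F minor (natural minor): Fm (i), Gdim (ii°), A♭ (III), B♭m (iv), Cm (v), D♭ (VI), E♭ (VII).
Triads in B♭ major: B♭ (I), Cm (ii), Dm (iii), E♭ (IV), F (V), Gm (vi), Adim (vii°).
Shared triads with their functions: Cm (v in F minor, ii in B♭ major); E♭ (VII in F minor, IV in B♭ major).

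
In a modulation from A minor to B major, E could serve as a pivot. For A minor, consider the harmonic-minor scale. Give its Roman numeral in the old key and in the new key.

The scale of A minor (harmonic minor) is A B C D E F G#; E is degree 5, and the triad built there (E-G#-B) is major, so it is V.
The scale of B major is B C# D# E F# G# A#; E is degree 4, and the triad built there (E-G#-B) is major, so it is IV.

V in A minor; IV in B major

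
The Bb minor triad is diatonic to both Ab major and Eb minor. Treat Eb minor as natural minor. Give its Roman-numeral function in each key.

The scale of Ab major is Ab Bb C Db Eb F G; Bb is degree 2, and the triad built there (Bb-Db-F) is minor, so it is ii.
The scale of Eb minor (natural minor) is Eb F Gb Ab Bb Cb Db; Bb is degree 5, and the triad built there (Bb-Db-F) is minor, so it is v.

ii in Ab major; v in Eb minor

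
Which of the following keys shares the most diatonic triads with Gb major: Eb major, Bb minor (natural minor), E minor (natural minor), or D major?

Bb minor

Triads of Gb major: Gb major (I), Ab minor (ii), Bb minor (iii), Cb major (IV), Db major (V), Eb minor (vi), F diminished (vii°).
Eb major shares 0: none.
Bb minor (natural minor) shares 4: Gb, Bbm, Db, Ebm.
E minor (natural minor) shares 0: none.
D major shares 0: none.
The most common triads (4) are shared with Bb minor.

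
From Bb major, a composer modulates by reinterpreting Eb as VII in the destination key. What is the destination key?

F minor

The numeral VII denotes a major triad on scale degree 7. With Eb on degree 7, the tonic of the new key is F.
Degree 7 carries a major triad in natural-minor keys, so the destination is F minor.
Check: the diatonic triads of F minor (natural minor) are Fm (i), Gdim (ii°), Ab (III), Bbm (iv), Cm (v), Db (VI), Eb (VII) — Eb is indeed VII.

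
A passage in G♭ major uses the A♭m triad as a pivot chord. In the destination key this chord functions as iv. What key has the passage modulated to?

The numeral iv denotes a minor triad on scale degree 4. With A♭ on degree 4, the tonic of the new key is E♭.
Degree 4 carries a minor triad in minor keys, so the destination is E♭ minor.
Check: the diatonic triads of E♭ minor (natural minor) are E♭m (i), Fdim (ii°), G♭ (III), A♭m (iv), B♭m (v), C♭ (VI), D♭ (VII) — A♭m is indeed iv.

E♭ minor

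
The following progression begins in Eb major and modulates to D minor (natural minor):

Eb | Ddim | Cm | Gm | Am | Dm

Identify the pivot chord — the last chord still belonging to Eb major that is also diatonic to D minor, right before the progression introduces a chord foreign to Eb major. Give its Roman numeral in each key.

Chords diatonic to Eb major: Eb, Fm, Gm, Ab, Bb, Cm, Ddim.
Reading the progression, the first chord not in that set is Am, so the modulation leaves Eb major there.
The chord immediately before Am is Gm, which is diatonic to both keys: iii in Eb major and iv in D minor.

Gm — iii in Eb major, iv in D minor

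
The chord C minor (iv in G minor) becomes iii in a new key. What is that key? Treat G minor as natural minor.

The numeral iii denotes a minor triad on scale degree 3. With C on degree 3, the tonic of the new key is Ab.
Degree 3 carries a minor triad in major keys, so the destination is Ab major.
Check: the diatonic triads of Ab major are Ab (I), Bbm (ii), Cm (iii), Db (IV), Eb (V), Fm (vi), Gdim (vii°) — C minor is indeed iii.

Ab major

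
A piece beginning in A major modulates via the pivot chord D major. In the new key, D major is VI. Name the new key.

F# minor

The numeral VI denotes a major triad on scale degree 6. With D on degree 6, the tonic of the new key is F#.
Degree 6 carries a major triad in minor keys, so the destination is F# minor.
Check: the diatonic triads of F# minor (natural minor) are F#m (i), G#dim (ii°), A (III), Bm (iv), C#m (v), D (VI), E (VII) — D major is indeed VI.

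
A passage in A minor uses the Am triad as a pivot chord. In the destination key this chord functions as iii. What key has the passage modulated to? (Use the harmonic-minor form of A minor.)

The numeral iii denotes a minor triad on scale degree 3. With A on degree 3, the tonic of the new key is F.
Degree 3 carries a minor triad in major keys, so the destination is F major.
Check: the diatonic triads of F major are F (I), Gm (ii), Am (iii), Bb (IV), C (V), Dm (vi), Edim (vii°) — Am is indeed iii.

F major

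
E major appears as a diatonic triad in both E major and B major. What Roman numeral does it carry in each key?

I in E major; IV in B major

The scale of E major is E F# G# A B C# D#; E is degree 1, and the triad built there (E-G#-B) is major, so it is I.
The scale of B major is B C# D# E F# G# A#; E is degree 4, and the triad built there (E-G#-B) is major, so it is IV.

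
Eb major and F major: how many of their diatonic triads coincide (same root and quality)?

2

Diatonic triads of Eb major: Eb (I), Fm (ii), Gm (iii), Ab (IV), Bb (V), Cm (vi), Ddim (vii°).
Diatonic triads of F major: F (I), Gm (ii), Am (iii), Bb (IV), C (V), Dm (vi), Edim (vii°).
Matching root and quality in both lists: Gm, Bb.
That gives 2 common triads.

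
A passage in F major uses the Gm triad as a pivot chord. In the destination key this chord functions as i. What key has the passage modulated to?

G minor

The numeral i denotes a minor triad on scale degree 1. With G on degree 1, the tonic of the new key is G.
Degree 1 carries a minor triad in minor keys, so the destination is G minor.
Check: the diatonic triads of G minor (natural minor) are Gm (i), Adim (ii°), Bb (III), Cm (iv), Dm (v), Eb (VI), F (VII) — Gm is indeed i.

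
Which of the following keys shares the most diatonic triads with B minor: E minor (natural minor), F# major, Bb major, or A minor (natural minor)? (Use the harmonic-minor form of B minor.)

Triads of B minor (harmonic minor): B minor (i), C# diminished (ii°), D augmented (III+), E minor (iv), F# major (V), G major (VI), A# diminished (vii°).
E minor (natural minor) shares 3: Bm, Em, G.
F# major shares 1: F#.
Bb major shares 0: none.
A minor (natural minor) shares 2: Em, G.
The most common triads (3) are shared with E minor.

E minor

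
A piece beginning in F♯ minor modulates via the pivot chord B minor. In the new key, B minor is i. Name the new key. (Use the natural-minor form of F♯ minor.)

The numeral i denotes a minor triad on scale degree 1. With B on degree 1, the tonic of the new key is B.
Degree 1 carries a minor triad in minor keys, so the destination is B minor.
Check: the diatonic triads of B minor (natural minor) are Bm (i), C♯dim (ii°), D (III), Em (iv), F♯m (v), G (VI), A (VII) — B minor is indeed i.

B minor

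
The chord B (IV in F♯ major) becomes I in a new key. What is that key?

The numeral I denotes a major triad on scale degree 1. With B on degree 1, the tonic of the new key is B.
Degree 1 carries a major triad in major keys, so the destination is B major.
Check: the diatonic triads of B major are B (I), C♯m (ii), D♯m (iii), E (IV), F♯ (V), G♯m (vi), A♯dim (vii°) — B is indeed I.

B major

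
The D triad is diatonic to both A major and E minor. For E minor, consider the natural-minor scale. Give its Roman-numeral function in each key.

The scale of A major is A B C# D E F# G#; D is degree 4, and the triad built there (D-F#-A) is major, so it is IV.
The scale of E minor (natural minor) is E F# G A B C D; D is degree 7, and the triad built there (D-F#-A) is major, so it is VII.

IV in A major; VII in E minor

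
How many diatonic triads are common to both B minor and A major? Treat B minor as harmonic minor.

Diatonic triads of B minor (harmonic minor): Bm (i), C#dim (ii°), Daug (III+), Em (iv), F# (V), G (VI), A#dim (vii°).
Diatonic triads of A major: A (I), Bm (ii), C#m (iii), D (IV), E (V), F#m (vi), G#dim (vii°).
Matching root and quality in both lists: Bm.
That gives 1 common triad.

1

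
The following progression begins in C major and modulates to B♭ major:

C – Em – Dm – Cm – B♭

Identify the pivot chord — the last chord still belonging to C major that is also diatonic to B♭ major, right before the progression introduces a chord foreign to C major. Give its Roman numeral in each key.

Chords diatonic to C major: C, Dm, Em, F, G, Am, Bdim.
Reading the progression, the first chord not in that set is Cm, so the modulation leaves C major there.
The chord immediately before Cm is Dm, which is diatonic to both keys: ii in C major and iii in B♭ major.

Dm — ii in C major, iii in B♭ major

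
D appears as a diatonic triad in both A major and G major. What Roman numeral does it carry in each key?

IV in A major; V in G major

The scale of A major is A B C# D E F# G#; D is degree 4, and the triad built there (D-F#-A) is major, so it is IV.
The scale of G major is G A B C D E F#; D is degree 5, and the triad built there (D-F#-A) is major, so it is V.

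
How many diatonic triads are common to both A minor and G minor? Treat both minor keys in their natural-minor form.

2

Diatonic triads of A minor (natural minor): A minor (i), B diminished (ii°), C major (III), D minor (iv), E minor (v), F major (VI), G major (VII).
Diatonic triads of G minor (natural minor): G minor (i), A diminished (ii°), Bb major (III), C minor (iv), D minor (v), Eb major (VI), F major (VII).
Matching root and quality in both lists: D minor, F major.
That gives 2 common triads.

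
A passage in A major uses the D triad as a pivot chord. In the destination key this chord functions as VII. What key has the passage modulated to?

The numeral VII denotes a major triad on scale degree 7. With D on degree 7, the tonic of the new key is E.
Degree 7 carries a major triad in natural-minor keys, so the destination is E minor.
Check: the diatonic triads of E minor (natural minor) are Em (i), F#dim (ii°), G (III), Am (iv), Bm (v), C (VI), D (VII) — D is indeed VII.

E minor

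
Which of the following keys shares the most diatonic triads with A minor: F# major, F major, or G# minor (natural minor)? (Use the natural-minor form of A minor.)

Triads of A minor (natural minor): A minor (i), B diminished (ii°), C major (III), D minor (iv), E minor (v), F major (VI), G major (VII).
F# major shares 0: none.
F major shares 4: Am, C, Dm, F.
G# minor (natural minor) shares 0: none.
The most common triads (4) are shared with F major.

F major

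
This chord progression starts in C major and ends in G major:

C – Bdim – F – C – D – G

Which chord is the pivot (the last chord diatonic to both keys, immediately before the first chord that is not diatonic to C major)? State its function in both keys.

C — I in C major, IV in G major

Chords diatonic to C major: C, Dm, Em, F, G, Am, Bdim.
Reading the progression, the first chord not in that set is D, so the modulation leaves C major there.
The chord immediately before D is C, which is diatonic to both keys: I in C major and IV in G major.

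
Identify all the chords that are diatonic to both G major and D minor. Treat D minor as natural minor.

Triads in G major: G (I), Am (ii), Bm (iii), C (IV), D (V), Em (vi), F#dim (vii°).
Triads in D minor (natural minor): Dm (i), Edim (ii°), F (III), Gm (iv), Am (v), Bb (VI), C (VII).
Shared triads with their functions: Am (ii in G major, v in D minor); C (IV in G major, VII in D minor).

Am, C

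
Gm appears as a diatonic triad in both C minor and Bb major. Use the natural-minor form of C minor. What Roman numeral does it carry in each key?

v in C minor; vi in Bb major

The scale of C minor (natural minor) is C D Eb F G Ab Bb; G is degree 5, and the triad built there (G-Bb-D) is minor, so it is v.
The scale of Bb major is Bb C D Eb F G A; G is degree 6, and the triad built there (G-Bb-D) is minor, so it is vi.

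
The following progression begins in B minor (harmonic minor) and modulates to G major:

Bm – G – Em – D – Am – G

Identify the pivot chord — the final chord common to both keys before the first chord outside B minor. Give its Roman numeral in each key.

Chords diatonic to B minor: Bm, C#dim, Daug, Em, F#, G, A#dim.
Reading the progression, the first chord not in that set is D, so the modulation leaves B minor there.
The chord immediately before D is Em, which is diatonic to both keys: iv in B minor and vi in G major.

Em — iv in B minor, vi in G major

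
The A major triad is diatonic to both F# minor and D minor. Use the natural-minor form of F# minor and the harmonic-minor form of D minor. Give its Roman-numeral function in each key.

III in F# minor; V in D minor

The scale of F# minor (natural minor) is F# G# A B C# D E; A is degree 3, and the triad built there (A-C#-E) is major, so it is III.
The scale of D minor (harmonic minor) is D E F G A Bb C#; A is degree 5, and the triad built there (A-C#-E) is major, so it is V.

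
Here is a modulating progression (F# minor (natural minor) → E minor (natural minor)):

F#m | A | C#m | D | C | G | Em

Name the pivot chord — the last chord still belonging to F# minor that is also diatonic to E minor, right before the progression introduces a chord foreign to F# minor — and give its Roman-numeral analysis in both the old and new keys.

D — VI in F# minor, VII in E minor

Chords diatonic to F# minor: F#m, G#dim, A, Bm, C#m, D, E.
Reading the progression, the first chord not in that set is C, so the modulation leaves F# minor there.
The chord immediately before C is D, which is diatonic to both keys: VI in F# minor and VII in E minor.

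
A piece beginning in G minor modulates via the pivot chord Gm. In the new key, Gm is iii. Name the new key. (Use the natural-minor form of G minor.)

The numeral iii denotes a minor triad on scale degree 3. With G on degree 3, the tonic of the new key is E♭.
Degree 3 carries a minor triad in major keys, so the destination is E♭ major.
Check: the diatonic triads of E♭ major are E♭ (I), Fm (ii), Gm (iii), A♭ (IV), B♭ (V), Cm (vi), Ddim (vii°) — Gm is indeed iii.

E♭ major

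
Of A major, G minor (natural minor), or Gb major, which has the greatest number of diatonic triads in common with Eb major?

G minor

Triads of Eb major: Eb major (I), F minor (ii), G minor (iii), Ab major (IV), Bb major (V), C minor (vi), D diminished (vii°).
A major shares 0: none.
G minor (natural minor) shares 4: Eb, Gm, Bb, Cm.
Gb major shares 0: none.
The most common triads (4) are shared with G minor.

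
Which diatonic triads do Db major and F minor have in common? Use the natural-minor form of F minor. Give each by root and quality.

Db, Fm, Ab, Bbm

Triads in Db major: Db major (I), Eb minor (ii), F minor (iii), Gb major (IV), Ab major (V), Bb minor (vi), C diminished (vii°).
Triads in F minor (natural minor): F minor (i), G diminished (ii°), Ab major (III), Bb minor (iv), C minor (v), Db major (VI), Eb major (VII).
Shared triads with their functions: Db major (I in Db major, VI in F minor); F minor (iii in Db major, i in F minor); Ab major (V in Db major, III in F minor); Bb minor (vi in Db major, iv in F minor).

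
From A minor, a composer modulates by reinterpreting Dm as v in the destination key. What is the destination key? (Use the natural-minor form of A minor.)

G minor

The numeral v denotes a minor triad on scale degree 5. With D on degree 5, the tonic of the new key is G.
Degree 5 carries a minor triad in natural-minor keys, so the destination is G minor.
Check: the diatonic triads of G minor (natural minor) are Gm (i), Adim (ii°), Bb (III), Cm (iv), Dm (v), Eb (VI), F (VII) — Dm is indeed v.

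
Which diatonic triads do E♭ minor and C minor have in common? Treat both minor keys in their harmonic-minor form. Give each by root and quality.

Ddim

Triads in E♭ minor (harmonic minor): E♭m (i), Fdim (ii°), G♭aug (III+), A♭m (iv), B♭ (V), C♭ (VI), Ddim (vii°).
Triads in C minor (harmonic minor): Cm (i), Ddim (ii°), E♭aug (III+), Fm (iv), G (V), A♭ (VI), Bdim (vii°).
Shared triads with their functions: Ddim (vii° in E♭ minor, ii° in C minor).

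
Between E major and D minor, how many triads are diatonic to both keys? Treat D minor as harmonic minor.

Diatonic triads of E major: E (I), F#m (ii), G#m (iii), A (IV), B (V), C#m (vi), D#dim (vii°).
Diatonic triads of D minor (harmonic minor): Dm (i), Edim (ii°), Faug (III+), Gm (iv), A (V), Bb (VI), C#dim (vii°).
Matching root and quality in both lists: A.
That gives 1 common triad.

1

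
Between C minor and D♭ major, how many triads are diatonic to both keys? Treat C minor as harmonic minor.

2

Diatonic triads of C minor (harmonic minor): Cm (i), Ddim (ii°), E♭aug (III+), Fm (iv), G (V), A♭ (VI), Bdim (vii°).
Diatonic triads of D♭ major: D♭ (I), E♭m (ii), Fm (iii), G♭ (IV), A♭ (V), B♭m (vi), Cdim (vii°).
Matching root and quality in both lists: Fm, A♭.
That gives 2 common triads.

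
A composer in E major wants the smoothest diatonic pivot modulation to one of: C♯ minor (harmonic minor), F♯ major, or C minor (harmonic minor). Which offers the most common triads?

Triads of E major: E (I), F♯m (ii), G♯m (iii), A (IV), B (V), C♯m (vi), D♯dim (vii°).
C♯ minor (harmonic minor) shares 4: F♯m, A, C♯m, D♯dim.
F♯ major shares 2: G♯m, B.
C minor (harmonic minor) shares 0: none.
The most common triads (4) are shared with C♯ minor.

C♯ minor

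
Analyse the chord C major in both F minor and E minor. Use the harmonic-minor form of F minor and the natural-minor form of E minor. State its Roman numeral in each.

V in F minor; VI in E minor

The scale of F minor (harmonic minor) is F G Ab Bb C Db E; C is degree 5, and the triad built there (C-E-G) is major, so it is V.
The scale of E minor (natural minor) is E F# G A B C D; C is degree 6, and the triad built there (C-E-G) is major, so it is VI.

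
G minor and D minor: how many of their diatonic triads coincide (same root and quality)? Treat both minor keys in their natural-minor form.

4

Diatonic triads of G minor (natural minor): Gm (i), Adim (ii°), Bb (III), Cm (iv), Dm (v), Eb (VI), F (VII).
Diatonic triads of D minor (natural minor): Dm (i), Edim (ii°), F (III), Gm (iv), Am (v), Bb (VI), C (VII).
Matching root and quality in both lists: Gm, Bb, Dm, F.
That gives 4 common triads.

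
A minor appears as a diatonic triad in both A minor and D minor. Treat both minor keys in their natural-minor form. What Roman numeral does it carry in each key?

i in A minor; v in D minor

The scale of A minor (natural minor) is A B C D E F G; A is degree 1, and the triad built there (A-C-E) is minor, so it is i.
The scale of D minor (natural minor) is D E F G A Bb C; A is degree 5, and the triad built there (A-C-E) is minor, so it is v.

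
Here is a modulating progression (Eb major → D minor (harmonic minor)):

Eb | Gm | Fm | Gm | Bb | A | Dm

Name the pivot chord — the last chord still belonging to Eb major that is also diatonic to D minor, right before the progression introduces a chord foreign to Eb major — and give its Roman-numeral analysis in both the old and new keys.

Bb — V in Eb major, VI in D minor

Chords diatonic to Eb major: Eb, Fm, Gm, Ab, Bb, Cm, Ddim.
Reading the progression, the first chord not in that set is A, so the modulation leaves Eb major there.
The chord immediately before A is Bb, which is diatonic to both keys: V in Eb major and VI in D minor.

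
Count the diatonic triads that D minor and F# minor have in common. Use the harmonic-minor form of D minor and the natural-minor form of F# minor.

1

Diatonic triads of D minor (harmonic minor): D minor (i), E diminished (ii°), F augmented (III+), G minor (iv), A major (V), Bb major (VI), C# diminished (vii°).
Diatonic triads of F# minor (natural minor): F# minor (i), G# diminished (ii°), A major (III), B minor (iv), C# minor (v), D major (VI), E major (VII).
Matching root and quality in both lists: A major.
That gives 1 common triad.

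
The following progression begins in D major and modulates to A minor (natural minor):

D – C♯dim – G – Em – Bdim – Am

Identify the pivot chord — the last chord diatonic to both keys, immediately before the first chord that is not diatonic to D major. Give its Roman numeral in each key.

Chords diatonic to D major: D, Em, F♯m, G, A, Bm, C♯dim.
Reading the progression, the first chord not in that set is Bdim, so the modulation leaves D major there.
The chord immediately before Bdim is Em, which is diatonic to both keys: ii in D major and v in A minor.

Em — ii in D major, v in A minor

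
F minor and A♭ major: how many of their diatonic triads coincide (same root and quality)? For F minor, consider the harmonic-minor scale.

4

Diatonic triads of F minor (harmonic minor): Fm (i), Gdim (ii°), A♭aug (III+), B♭m (iv), C (V), D♭ (VI), Edim (vii°).
Diatonic triads of A♭ major: A♭ (I), B♭m (ii), Cm (iii), D♭ (IV), E♭ (V), Fm (vi), Gdim (vii°).
Matching root and quality in both lists: Fm, Gdim, B♭m, D♭.
That gives 4 common triads.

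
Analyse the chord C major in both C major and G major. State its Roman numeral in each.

The scale of C major is C D E F G A B; C is degree 1, and the triad built there (C-E-G) is major, so it is I.
The scale of G major is G A B C D E F#; C is degree 4, and the triad built there (C-E-G) is major, so it is IV.

I in C major; IV in G major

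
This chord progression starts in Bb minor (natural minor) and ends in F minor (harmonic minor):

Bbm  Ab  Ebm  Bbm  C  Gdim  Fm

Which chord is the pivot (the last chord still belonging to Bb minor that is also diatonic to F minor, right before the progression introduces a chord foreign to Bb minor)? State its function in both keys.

Bbm — i in Bb minor, iv in F minor

Chords diatonic to Bb minor: Bbm, Cdim, Db, Ebm, Fm, Gb, Ab.
Reading the progression, the first chord not in that set is C, so the modulation leaves Bb minor there.
The chord immediately before C is Bbm, which is diatonic to both keys: i in Bb minor and iv in F minor.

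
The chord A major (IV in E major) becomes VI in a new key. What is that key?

C# minor

The numeral VI denotes a major triad on scale degree 6. With A on degree 6, the tonic of the new key is C#.
Degree 6 carries a major triad in minor keys, so the destination is C# minor.
Check: the diatonic triads of C# minor (natural minor) are C#m (i), D#dim (ii°), E (III), F#m (iv), G#m (v), A (VI), B (VII) — A major is indeed VI.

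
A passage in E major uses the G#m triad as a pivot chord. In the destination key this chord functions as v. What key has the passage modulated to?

The numeral v denotes a minor triad on scale degree 5. With G# on degree 5, the tonic of the new key is C#.
Degree 5 carries a minor triad in natural-minor keys, so the destination is C# minor.
Check: the diatonic triads of C# minor (natural minor) are C#m (i), D#dim (ii°), E (III), F#m (iv), G#m (v), A (VI), B (VII) — G#m is indeed v.

C# minor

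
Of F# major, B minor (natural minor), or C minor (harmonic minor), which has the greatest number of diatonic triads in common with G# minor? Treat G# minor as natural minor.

F# major

Triads of G# minor (natural minor): G#m (i), A#dim (ii°), B (III), C#m (iv), D#m (v), E (VI), F# (VII).
F# major shares 4: G#m, B, D#m, F#.
B minor (natural minor) shares 0: none.
C minor (harmonic minor) shares 0: none.
The most common triads (4) are shared with F# major.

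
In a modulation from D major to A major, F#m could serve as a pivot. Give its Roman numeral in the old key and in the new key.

iii in D major; vi in A major

The scale of D major is D E F# G A B C#; F# is degree 3, and the triad built there (F#-A-C#) is minor, so it is iii.
The scale of A major is A B C# D E F# G#; F# is degree 6, and the triad built there (F#-A-C#) is minor, so it is vi.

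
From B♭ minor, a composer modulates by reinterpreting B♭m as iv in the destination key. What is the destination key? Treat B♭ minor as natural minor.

F minor

The numeral iv denotes a minor triad on scale degree 4. With B♭ on degree 4, the tonic of the new key is F.
Degree 4 carries a minor triad in minor keys, so the destination is F minor.
Check: the diatonic triads of F minor (natural minor) are Fm (i), Gdim (ii°), A♭ (III), B♭m (iv), Cm (v), D♭ (VI), E♭ (VII) — B♭m is indeed iv.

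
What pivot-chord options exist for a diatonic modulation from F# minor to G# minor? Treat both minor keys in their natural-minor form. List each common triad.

C#m, E

Triads in F# minor (natural minor): F#m (i), G#dim (ii°), A (III), Bm (iv), C#m (v), D (VI), E (VII).
Triads in G# minor (natural minor): G#m (i), A#dim (ii°), B (III), C#m (iv), D#m (v), E (VI), F# (VII).
Shared triads with their functions: C#m (v in F# minor, iv in G# minor); E (VII in F# minor, VI in G# minor).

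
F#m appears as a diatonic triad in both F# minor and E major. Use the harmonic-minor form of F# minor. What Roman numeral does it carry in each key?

i in F# minor; ii in E major

The scale of F# minor (harmonic minor) is F# G# A B C# D E#; F# is degree 1, and the triad built there (F#-A-C#) is minor, so it is i.
The scale of E major is E F# G# A B C# D#; F# is degree 2, and the triad built there (F#-A-C#) is minor, so it is ii.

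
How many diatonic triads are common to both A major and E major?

4

Diatonic triads of A major: A (I), Bm (ii), C#m (iii), D (IV), E (V), F#m (vi), G#dim (vii°).
Diatonic triads of E major: E (I), F#m (ii), G#m (iii), A (IV), B (V), C#m (vi), D#dim (vii°).
Matching root and quality in both lists: A, C#m, E, F#m.
That gives 4 common triads.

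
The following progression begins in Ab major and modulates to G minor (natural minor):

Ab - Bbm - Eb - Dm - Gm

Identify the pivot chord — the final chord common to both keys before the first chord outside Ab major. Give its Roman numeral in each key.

Chords diatonic to Ab major: Ab, Bbm, Cm, Db, Eb, Fm, Gdim.
Reading the progression, the first chord not in that set is Dm, so the modulation leaves Ab major there.
The chord immediately before Dm is Eb, which is diatonic to both keys: V in Ab major and VI in G minor.

Eb — V in Ab major, VI in G minor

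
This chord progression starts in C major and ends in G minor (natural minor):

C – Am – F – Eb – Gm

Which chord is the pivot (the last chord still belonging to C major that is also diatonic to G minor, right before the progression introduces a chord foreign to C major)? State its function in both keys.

Chords diatonic to C major: C, Dm, Em, F, G, Am, Bdim.
Reading the progression, the first chord not in that set is Eb, so the modulation leaves C major there.
The chord immediately before Eb is F, which is diatonic to both keys: IV in C major and VII in G minor.

F — IV in C major, VII in G minor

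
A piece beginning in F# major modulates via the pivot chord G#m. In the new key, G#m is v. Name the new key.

The numeral v denotes a minor triad on scale degree 5. With G# on degree 5, the tonic of the new key is C#.
Degree 5 carries a minor triad in natural-minor keys, so the destination is C# minor.
Check: the diatonic triads of C# minor (natural minor) are C#m (i), D#dim (ii°), E (III), F#m (iv), G#m (v), A (VI), B (VII) — G#m is indeed v.

C# minor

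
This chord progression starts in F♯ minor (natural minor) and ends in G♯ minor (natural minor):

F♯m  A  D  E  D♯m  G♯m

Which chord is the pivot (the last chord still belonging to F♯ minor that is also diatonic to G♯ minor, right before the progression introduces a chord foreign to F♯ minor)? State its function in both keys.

E — VII in F♯ minor, VI in G♯ minor

Chords diatonic to F♯ minor: F♯m, G♯dim, A, Bm, C♯m, D, E.
Reading the progression, the first chord not in that set is D♯m, so the modulation leaves F♯ minor there.
The chord immediately before D♯m is E, which is diatonic to both keys: VII in F♯ minor and VI in G♯ minor.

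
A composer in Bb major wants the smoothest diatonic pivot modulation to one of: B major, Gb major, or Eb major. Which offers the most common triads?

Triads of Bb major: Bb (I), Cm (ii), Dm (iii), Eb (IV), F (V), Gm (vi), Adim (vii°).
B major shares 0: none.
Gb major shares 0: none.
Eb major shares 4: Bb, Cm, Eb, Gm.
The most common triads (4) are shared with Eb major.

Eb major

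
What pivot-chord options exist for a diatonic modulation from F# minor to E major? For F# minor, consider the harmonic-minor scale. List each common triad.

Triads in F# minor (harmonic minor): F# minor (i), G# diminished (ii°), A augmented (III+), B minor (iv), C# major (V), D major (VI), E# diminished (vii°).
Triads in E major: E major (I), F# minor (ii), G# minor (iii), A major (IV), B major (V), C# minor (vi), D# diminished (vii°).
Shared triads with their functions: F# minor (i in F# minor, ii in E major).

F#m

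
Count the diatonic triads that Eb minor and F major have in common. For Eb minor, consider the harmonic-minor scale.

1

Diatonic triads of Eb minor (harmonic minor): Ebm (i), Fdim (ii°), Gbaug (III+), Abm (iv), Bb (V), Cb (VI), Ddim (vii°).
Diatonic triads of F major: F (I), Gm (ii), Am (iii), Bb (IV), C (V), Dm (vi), Edim (vii°).
Matching root and quality in both lists: Bb.
That gives 1 common triad.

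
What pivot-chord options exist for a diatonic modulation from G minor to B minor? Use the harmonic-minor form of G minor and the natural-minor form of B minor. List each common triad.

D

Triads in G minor (harmonic minor): Gm (i), Adim (ii°), B♭aug (III+), Cm (iv), D (V), E♭ (VI), F♯dim (vii°).
Triads in B minor (natural minor): Bm (i), C♯dim (ii°), D (III), Em (iv), F♯m (v), G (VI), A (VII).
Shared triads with their functions: D (V in G minor, III in B minor).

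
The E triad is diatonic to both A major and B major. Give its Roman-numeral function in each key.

V in A major; IV in B major

The scale of A major is A B C# D E F# G#; E is degree 5, and the triad built there (E-G#-B) is major, so it is V.
The scale of B major is B C# D# E F# G# A#; E is degree 4, and the triad built there (E-G#-B) is major, so it is IV.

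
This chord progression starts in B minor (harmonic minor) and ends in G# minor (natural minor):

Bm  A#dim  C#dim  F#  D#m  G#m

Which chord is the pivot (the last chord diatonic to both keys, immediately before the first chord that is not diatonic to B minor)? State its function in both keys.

F# — V in B minor, VII in G# minor

Chords diatonic to B minor: Bm, C#dim, Daug, Em, F#, G, A#dim.
Reading the progression, the first chord not in that set is D#m, so the modulation leaves B minor there.
The chord immediately before D#m is F#, which is diatonic to both keys: V in B minor and VII in G# minor.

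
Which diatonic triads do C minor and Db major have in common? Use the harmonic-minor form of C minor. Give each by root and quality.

Fm, Ab

Triads in C minor (harmonic minor): Cm (i), Ddim (ii°), Ebaug (III+), Fm (iv), G (V), Ab (VI), Bdim (vii°).
Triads in Db major: Db (I), Ebm (ii), Fm (iii), Gb (IV), Ab (V), Bbm (vi), Cdim (vii°).
Shared triads with their functions: Fm (iv in C minor, iii in Db major); Ab (VI in C minor, V in Db major).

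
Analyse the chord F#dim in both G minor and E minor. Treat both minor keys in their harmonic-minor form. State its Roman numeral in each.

The scale of G minor (harmonic minor) is G A Bb C D Eb F#; F# is degree 7, and the triad built there (F#-A-C) is diminished, so it is vii°.
The scale of E minor (harmonic minor) is E F# G A B C D#; F# is degree 2, and the triad built there (F#-A-C) is diminished, so it is ii°.

vii° in G minor; ii° in E minor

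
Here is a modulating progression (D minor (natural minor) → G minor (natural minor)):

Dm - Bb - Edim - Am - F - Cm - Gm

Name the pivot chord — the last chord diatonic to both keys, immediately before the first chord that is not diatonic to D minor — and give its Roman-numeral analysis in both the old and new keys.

Chords diatonic to D minor: Dm, Edim, F, Gm, Am, Bb, C.
Reading the progression, the first chord not in that set is Cm, so the modulation leaves D minor there.
The chord immediately before Cm is F, which is diatonic to both keys: III in D minor and VII in G minor.

F — III in D minor, VII in G minor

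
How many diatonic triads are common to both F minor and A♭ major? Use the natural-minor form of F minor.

Diatonic triads of F minor (natural minor): Fm (i), Gdim (ii°), A♭ (III), B♭m (iv), Cm (v), D♭ (VI), E♭ (VII).
Diatonic triads of A♭ major: A♭ (I), B♭m (ii), Cm (iii), D♭ (IV), E♭ (V), Fm (vi), Gdim (vii°).
Matching root and quality in both lists: Fm, Gdim, A♭, B♭m, Cm, D♭, E♭.
That gives 7 common triads.

7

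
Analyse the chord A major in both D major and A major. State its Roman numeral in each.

The scale of D major is D E F# G A B C#; A is degree 5, and the triad built there (A-C#-E) is major, so it is V.
The scale of A major is A B C# D E F# G#; A is degree 1, and the triad built there (A-C#-E) is major, so it is I.

V in D major; I in A major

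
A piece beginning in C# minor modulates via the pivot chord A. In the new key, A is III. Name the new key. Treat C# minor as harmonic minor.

F# minor

The numeral III denotes a major triad on scale degree 3. With A on degree 3, the tonic of the new key is F#.
Degree 3 carries a major triad in natural-minor keys, so the destination is F# minor.
Check: the diatonic triads of F# minor (natural minor) are F#m (i), G#dim (ii°), A (III), Bm (iv), C#m (v), D (VI), E (VII) — A is indeed III.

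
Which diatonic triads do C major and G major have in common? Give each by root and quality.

C, Em, G, Am

Triads in C major: C (I), Dm (ii), Em (iii), F (IV), G (V), Am (vi), Bdim (vii°).
Triads in G major: G (I), Am (ii), Bm (iii), C (IV), D (V), Em (vi), F♯dim (vii°).
Shared triads with their functions: C (I in C major, IV in G major); Em (iii in C major, vi in G major); G (V in C major, I in G major); Am (vi in C major, ii in G major).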